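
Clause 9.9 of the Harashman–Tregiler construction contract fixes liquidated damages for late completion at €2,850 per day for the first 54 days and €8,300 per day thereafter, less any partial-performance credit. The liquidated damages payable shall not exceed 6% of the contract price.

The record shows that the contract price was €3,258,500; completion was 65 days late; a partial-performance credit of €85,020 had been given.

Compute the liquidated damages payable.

€160,180

First 54 days: 54 × €2,850 = €153,900
Remaining days: (65 − 54) × €8,300 = €91,300
Accrued per-day damages: €153,900 + €91,300 = €245,200
Less partial-performance credit: €245,200 − €85,020 = €160,180
Cap: 6% of €3,258,500 = €195,510
Cap at €195,510: €160,180 is within the cap, no reduction.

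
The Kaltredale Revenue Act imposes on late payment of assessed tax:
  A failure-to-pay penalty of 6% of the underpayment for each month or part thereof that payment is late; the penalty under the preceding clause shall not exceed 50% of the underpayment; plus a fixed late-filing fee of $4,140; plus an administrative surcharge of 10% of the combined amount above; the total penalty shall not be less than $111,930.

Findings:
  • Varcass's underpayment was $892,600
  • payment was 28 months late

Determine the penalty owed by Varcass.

Accrued rate: 6% × 28 = 168%, capped at 50% → 50%
Failure-to-pay penalty: 50% of $892,600 = $446,300
Penalty before surcharge: $446,300 + $4,140 = $450,440
Administrative surcharge: 10% of $450,440 = $45,044
Total penalty: $450,440 + $45,044 = $495,484
Minimum $111,930: $495,484 meets the minimum, no increase.

Penalty: $495,484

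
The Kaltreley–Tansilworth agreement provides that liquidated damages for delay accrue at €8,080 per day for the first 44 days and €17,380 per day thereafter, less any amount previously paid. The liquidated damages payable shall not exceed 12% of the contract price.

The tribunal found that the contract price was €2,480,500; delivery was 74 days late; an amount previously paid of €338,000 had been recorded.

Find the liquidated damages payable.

First 44 days: 44 × €8,080 = €355,520
Remaining days: (74 − 44) × €17,380 = €521,400
Accrued per-day damages: €355,520 + €521,400 = €876,920
Less amount previously paid: €876,920 − €338,000 = €538,920
Cap: 12% of €2,480,500 = €297,660
Cap at €297,660: €538,920 exceeds the cap → €297,660

€297,660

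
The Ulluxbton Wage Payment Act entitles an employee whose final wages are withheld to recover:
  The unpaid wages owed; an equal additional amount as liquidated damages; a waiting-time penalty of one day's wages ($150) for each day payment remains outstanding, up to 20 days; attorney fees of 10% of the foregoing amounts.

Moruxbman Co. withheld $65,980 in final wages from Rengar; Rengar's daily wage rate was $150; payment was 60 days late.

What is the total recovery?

Liquidated damages (equal amount): $65,980
Penalty days: min(60, 20) = 20
Waiting-time penalty: 20 × $150 = $3,000
Subtotal: $65,980 + $65,980 + $3,000 = $134,960
Attorney fees: 10% of $134,960 = $13,496
Total award: $134,960 + $13,496 = $148,456

$148,456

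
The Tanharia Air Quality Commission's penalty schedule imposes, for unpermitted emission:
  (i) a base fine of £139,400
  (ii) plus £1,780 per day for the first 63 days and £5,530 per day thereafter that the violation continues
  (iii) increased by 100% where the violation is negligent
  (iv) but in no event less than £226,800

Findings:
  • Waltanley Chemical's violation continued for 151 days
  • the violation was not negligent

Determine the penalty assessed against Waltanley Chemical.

First 63 days: 63 × £1,780 = £112,140
Remaining days: (151 − 63) × £5,530 = £486,640
Per-day component: £112,140 + £486,640 = £598,780
Base plus per-day: £139,400 + £598,780 = £738,180
The violation was not negligent: no 100% increase.
Minimum £226,800: £738,180 meets the minimum, no increase.

Civil penalty: £738,180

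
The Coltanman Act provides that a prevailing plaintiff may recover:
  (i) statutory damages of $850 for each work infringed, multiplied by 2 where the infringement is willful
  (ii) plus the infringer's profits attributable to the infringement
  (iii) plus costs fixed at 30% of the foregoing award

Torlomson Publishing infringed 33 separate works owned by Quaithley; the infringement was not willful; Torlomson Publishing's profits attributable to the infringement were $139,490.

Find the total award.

Statutory damages: 33 × $850 = $28,050
Infringement not willful: no ×2 enhancement.
Combined award: $28,050 + $139,490 = $167,540
Costs: 30% of $167,540 = $50,262
Award plus costs: $167,540 + $50,262 = $217,802

$217,802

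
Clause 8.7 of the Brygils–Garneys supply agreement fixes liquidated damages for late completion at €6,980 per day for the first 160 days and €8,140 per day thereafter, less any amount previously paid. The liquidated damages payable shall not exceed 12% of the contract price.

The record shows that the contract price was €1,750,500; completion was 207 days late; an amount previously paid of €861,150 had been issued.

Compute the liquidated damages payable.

First 160 days: 160 × €6,980 = €1,116,800
Remaining days: (207 − 160) × €8,140 = €382,580
Accrued per-day damages: €1,116,800 + €382,580 = €1,499,380
Less amount previously paid: €1,499,380 − €861,150 = €638,230
Cap: 12% of €1,750,500 = €210,060
Cap at €210,060: €638,230 exceeds the cap → €210,060

€210,060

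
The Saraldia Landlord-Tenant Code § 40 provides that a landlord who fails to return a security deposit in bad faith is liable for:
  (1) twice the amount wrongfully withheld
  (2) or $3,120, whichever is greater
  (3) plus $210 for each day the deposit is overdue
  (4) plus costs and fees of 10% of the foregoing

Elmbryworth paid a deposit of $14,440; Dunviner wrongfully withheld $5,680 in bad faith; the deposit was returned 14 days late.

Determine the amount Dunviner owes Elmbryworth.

$15,730

Doubled: 2 × $5,680 = $11,360
Minimum $3,120: $11,360 meets the minimum, no increase.
Late-return penalty: 14 × $210 = $2,940
Damages plus late penalty: $11,360 + $2,940 = $14,300
Costs and fees: 10% of $14,300 = $1,430
Total recovery: $14,300 + $1,430 = $15,730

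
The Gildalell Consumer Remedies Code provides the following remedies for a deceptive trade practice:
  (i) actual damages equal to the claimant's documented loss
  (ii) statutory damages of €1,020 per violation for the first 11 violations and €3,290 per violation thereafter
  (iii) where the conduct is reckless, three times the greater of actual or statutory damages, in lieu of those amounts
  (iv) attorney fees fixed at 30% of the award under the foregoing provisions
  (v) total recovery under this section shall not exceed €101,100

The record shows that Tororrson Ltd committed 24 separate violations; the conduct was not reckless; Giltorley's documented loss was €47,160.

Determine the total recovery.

€101,100

First 11 violations: 11 × €1,020 = €11,220
Remaining violations: (24 − 11) × €3,290 = €42,770
Statutory damages: €11,220 + €42,770 = €53,990
Conduct not reckless: the in-lieu enhancement does not apply.
Actual plus statutory damages: €47,160 + €53,990 = €101,150
Attorney fees: 30% of €101,150 = €30,345
Total before cap: €101,150 + €30,345 = €131,495
Cap at €101,100: €131,495 exceeds the cap → €101,100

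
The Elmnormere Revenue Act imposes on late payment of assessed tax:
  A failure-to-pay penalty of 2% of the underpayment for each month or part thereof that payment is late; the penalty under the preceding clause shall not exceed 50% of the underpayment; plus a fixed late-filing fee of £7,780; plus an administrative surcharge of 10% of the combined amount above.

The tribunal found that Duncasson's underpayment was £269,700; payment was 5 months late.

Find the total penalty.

Accrued rate: 2% × 5 = 10%, capped at 50% → 10%
Failure-to-pay penalty: 10% of £269,700 = £26,970
Penalty before surcharge: £26,970 + £7,780 = £34,750
Administrative surcharge: 10% of £34,750 = £3,475
Total penalty: £34,750 + £3,475 = £38,225

£38,225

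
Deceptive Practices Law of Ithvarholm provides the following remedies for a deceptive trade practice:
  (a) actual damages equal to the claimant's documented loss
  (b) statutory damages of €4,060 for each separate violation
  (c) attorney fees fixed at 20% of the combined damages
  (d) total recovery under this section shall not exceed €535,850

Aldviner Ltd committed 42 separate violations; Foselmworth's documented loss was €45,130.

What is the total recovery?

Total recovery: €258,780

Statutory damages: 42 × €4,060 = €170,520
Combined damages: €45,130 + €170,520 = €215,650
Attorney fees: 20% of €215,650 = €43,130
Total before cap: €215,650 + €43,130 = €258,780
Cap at €535,850: €258,780 is within the cap, no reduction.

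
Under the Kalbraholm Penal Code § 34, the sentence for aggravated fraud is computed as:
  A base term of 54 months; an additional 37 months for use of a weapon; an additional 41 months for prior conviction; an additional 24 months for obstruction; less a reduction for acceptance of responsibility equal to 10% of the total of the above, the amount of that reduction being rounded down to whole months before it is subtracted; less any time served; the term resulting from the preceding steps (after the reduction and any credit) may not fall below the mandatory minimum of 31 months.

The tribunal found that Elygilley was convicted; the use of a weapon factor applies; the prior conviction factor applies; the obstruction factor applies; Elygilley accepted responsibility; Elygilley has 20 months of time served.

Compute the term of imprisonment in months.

Use of a weapon enhancement: +37 months
Prior conviction enhancement: +41 months
Obstruction enhancement: +24 months
Adjusted term: 54 months + 37 months + 41 months + 24 months = 156 months
Acceptance of responsibility reduction: 10% of 156 months = 15 months (rounded down)
After reduction: 156 − 15 = 141 months
Less time served: 141 months − 20 months = 121 months
Minimum 31 months: 121 months meets the minimum, no increase.

Sentence: 121 months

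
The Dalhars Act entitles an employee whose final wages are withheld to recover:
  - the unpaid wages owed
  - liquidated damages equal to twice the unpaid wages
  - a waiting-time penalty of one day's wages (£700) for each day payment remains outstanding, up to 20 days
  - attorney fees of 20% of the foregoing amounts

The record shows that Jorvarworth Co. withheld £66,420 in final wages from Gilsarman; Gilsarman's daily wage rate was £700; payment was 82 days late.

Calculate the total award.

£255,912

Doubled: 2 × £66,420 = £132,840
Penalty days: min(82, 20) = 20
Waiting-time penalty: 20 × £700 = £14,000
Subtotal: £66,420 + £132,840 + £14,000 = £213,260
Attorney fees: 20% of £213,260 = £42,652
Total award: £213,260 + £42,652 = £255,912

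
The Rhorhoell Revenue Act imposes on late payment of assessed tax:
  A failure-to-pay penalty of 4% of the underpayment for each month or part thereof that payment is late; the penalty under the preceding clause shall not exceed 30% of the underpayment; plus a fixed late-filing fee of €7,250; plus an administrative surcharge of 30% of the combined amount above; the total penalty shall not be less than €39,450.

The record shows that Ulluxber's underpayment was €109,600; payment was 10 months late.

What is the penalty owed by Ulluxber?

Accrued rate: 4% × 10 = 40%, capped at 30% → 30%
Failure-to-pay penalty: 30% of €109,600 = €32,880
Penalty before surcharge: €32,880 + €7,250 = €40,130
Administrative surcharge: 30% of €40,130 = €12,039
Total penalty: €40,130 + €12,039 = €52,169
Minimum €39,450: €52,169 meets the minimum, no increase.

€52,169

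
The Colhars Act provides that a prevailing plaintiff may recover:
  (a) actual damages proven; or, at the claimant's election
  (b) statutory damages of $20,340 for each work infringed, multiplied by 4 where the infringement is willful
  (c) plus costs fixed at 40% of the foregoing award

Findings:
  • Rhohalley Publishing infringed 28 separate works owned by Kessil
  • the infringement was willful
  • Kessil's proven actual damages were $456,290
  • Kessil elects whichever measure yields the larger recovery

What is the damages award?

Statutory damages: 28 × $20,340 = $569,520
Multiplied by 4: 4 × $569,520 = $2,278,080
Greater of actual damages ($456,290) or enhanced statutory damages ($2,278,080): $2,278,080
Costs: 40% of $2,278,080 = $911,232
Award plus costs: $2,278,080 + $911,232 = $3,189,312

$3,189,312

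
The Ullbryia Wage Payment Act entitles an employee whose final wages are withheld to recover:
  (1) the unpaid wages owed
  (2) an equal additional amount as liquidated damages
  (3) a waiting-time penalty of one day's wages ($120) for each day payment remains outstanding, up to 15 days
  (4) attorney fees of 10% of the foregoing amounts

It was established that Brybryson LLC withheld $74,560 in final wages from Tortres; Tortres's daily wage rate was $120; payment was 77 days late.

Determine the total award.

Total award: $166,012

Liquidated damages (equal amount): $74,560
Penalty days: min(77, 15) = 15
Waiting-time penalty: 15 × $120 = $1,800
Subtotal: $74,560 + $74,560 + $1,800 = $150,920
Attorney fees: 10% of $150,920 = $15,092
Total award: $150,920 + $15,092 = $166,012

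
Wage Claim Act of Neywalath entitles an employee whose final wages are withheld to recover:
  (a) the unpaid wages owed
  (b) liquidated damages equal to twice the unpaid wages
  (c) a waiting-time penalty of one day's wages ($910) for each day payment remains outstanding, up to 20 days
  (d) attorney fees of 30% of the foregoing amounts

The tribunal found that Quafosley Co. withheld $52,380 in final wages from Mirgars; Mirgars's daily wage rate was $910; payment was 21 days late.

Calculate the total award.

Doubled: 2 × $52,380 = $104,760
Penalty days: min(21, 20) = 20
Waiting-time penalty: 20 × $910 = $18,200
Subtotal: $52,380 + $104,760 + $18,200 = $175,340
Attorney fees: 30% of $175,340 = $52,602
Total award: $175,340 + $52,602 = $227,942

$227,942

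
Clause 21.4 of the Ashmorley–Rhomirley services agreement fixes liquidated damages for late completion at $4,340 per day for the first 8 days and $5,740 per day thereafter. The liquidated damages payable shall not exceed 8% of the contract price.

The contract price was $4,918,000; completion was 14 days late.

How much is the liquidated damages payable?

First 8 days: 8 × $4,340 = $34,720
Remaining days: (14 − 8) × $5,740 = $34,440
Accrued per-day damages: $34,720 + $34,440 = $69,160
Cap: 8% of $4,918,000 = $393,440
Cap at $393,440: $69,160 is within the cap, no reduction.

$69,160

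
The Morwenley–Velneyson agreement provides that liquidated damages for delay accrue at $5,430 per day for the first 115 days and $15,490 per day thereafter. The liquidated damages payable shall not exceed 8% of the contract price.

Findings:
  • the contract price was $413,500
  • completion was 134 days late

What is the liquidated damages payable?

$33,080

First 115 days: 115 × $5,430 = $624,450
Remaining days: (134 − 115) × $15,490 = $294,310
Accrued per-day damages: $624,450 + $294,310 = $918,760
Cap: 8% of $413,500 = $33,080
Cap at $33,080: $918,760 exceeds the cap → $33,080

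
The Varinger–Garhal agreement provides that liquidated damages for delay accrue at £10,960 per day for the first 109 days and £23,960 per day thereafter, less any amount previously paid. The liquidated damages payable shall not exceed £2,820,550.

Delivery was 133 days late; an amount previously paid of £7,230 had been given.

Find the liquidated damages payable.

First 109 days: 109 × £10,960 = £1,194,640
Remaining days: (133 − 109) × £23,960 = £575,040
Accrued per-day damages: £1,194,640 + £575,040 = £1,769,680
Less amount previously paid: £1,769,680 − £7,230 = £1,762,450
Cap at £2,820,550: £1,762,450 is within the cap, no reduction.

£1,762,450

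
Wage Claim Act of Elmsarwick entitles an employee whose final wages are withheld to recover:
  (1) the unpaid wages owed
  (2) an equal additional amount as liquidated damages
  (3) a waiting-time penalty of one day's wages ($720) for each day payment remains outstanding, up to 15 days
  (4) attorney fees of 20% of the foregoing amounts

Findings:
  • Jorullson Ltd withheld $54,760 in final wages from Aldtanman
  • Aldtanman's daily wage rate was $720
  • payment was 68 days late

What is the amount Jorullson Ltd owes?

$144,384

Liquidated damages (equal amount): $54,760
Penalty days: min(68, 15) = 15
Waiting-time penalty: 15 × $720 = $10,800
Subtotal: $54,760 + $54,760 + $10,800 = $120,320
Attorney fees: 20% of $120,320 = $24,064
Total award: $120,320 + $24,064 = $144,384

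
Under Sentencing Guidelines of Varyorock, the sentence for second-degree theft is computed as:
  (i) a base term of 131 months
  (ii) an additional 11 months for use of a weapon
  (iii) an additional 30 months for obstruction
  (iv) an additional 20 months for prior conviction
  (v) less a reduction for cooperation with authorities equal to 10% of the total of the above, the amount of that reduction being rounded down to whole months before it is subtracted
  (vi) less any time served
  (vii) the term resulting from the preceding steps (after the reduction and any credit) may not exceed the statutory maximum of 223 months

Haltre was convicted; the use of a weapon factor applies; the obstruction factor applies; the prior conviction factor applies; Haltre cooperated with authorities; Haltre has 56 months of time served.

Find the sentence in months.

Use of a weapon enhancement: +11 months
Obstruction enhancement: +30 months
Prior conviction enhancement: +20 months
Adjusted term: 131 months + 11 months + 30 months + 20 months = 192 months
Cooperation with authorities reduction: 10% of 192 months = 19 months (rounded down)
After reduction: 192 − 19 = 173 months
Less time served: 173 months − 56 months = 117 months
Cap at 223 months: 117 months is within the cap, no reduction.

Sentence: 117 months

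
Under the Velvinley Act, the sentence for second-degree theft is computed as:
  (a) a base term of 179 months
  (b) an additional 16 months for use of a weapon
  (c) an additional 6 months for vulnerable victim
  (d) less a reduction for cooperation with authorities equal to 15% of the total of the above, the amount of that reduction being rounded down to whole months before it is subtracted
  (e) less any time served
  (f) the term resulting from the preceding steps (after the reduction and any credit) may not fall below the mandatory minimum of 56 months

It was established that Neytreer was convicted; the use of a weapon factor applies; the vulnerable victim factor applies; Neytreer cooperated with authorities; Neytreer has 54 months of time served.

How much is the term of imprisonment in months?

117 months

Use of a weapon enhancement: +16 months
Vulnerable victim enhancement: +6 months
Adjusted term: 179 months + 16 months + 6 months = 201 months
Cooperation with authorities reduction: 15% of 201 months = 30 months (rounded down)
After reduction: 201 − 30 = 171 months
Less time served: 171 months − 54 months = 117 months
Minimum 56 months: 117 months meets the minimum, no increase.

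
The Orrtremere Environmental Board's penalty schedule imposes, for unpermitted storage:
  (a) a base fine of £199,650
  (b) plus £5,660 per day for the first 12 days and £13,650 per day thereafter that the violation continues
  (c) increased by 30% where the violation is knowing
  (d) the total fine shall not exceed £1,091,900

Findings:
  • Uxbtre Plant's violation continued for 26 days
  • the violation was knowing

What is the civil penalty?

Civil penalty: £596,271

First 12 days: 12 × £5,660 = £67,920
Remaining days: (26 − 12) × £13,650 = £191,100
Per-day component: £67,920 + £191,100 = £259,020
Base plus per-day: £199,650 + £259,020 = £458,670
Enhancement: 30% of £458,670 = £137,601
Enhanced fine: £458,670 + £137,601 = £596,271
Cap at £1,091,900: £596,271 is within the cap, no reduction.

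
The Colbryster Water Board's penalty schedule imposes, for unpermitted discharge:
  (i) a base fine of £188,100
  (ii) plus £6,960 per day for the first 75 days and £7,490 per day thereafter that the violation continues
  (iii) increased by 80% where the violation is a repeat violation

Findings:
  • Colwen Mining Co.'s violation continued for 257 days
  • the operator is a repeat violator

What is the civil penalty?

£3,731,904

First 75 days: 75 × £6,960 = £522,000
Remaining days: (257 − 75) × £7,490 = £1,363,180
Per-day component: £522,000 + £1,363,180 = £1,885,180
Base plus per-day: £188,100 + £1,885,180 = £2,073,280
Enhancement: 80% of £2,073,280 = £1,658,624
Enhanced fine: £2,073,280 + £1,658,624 = £3,731,904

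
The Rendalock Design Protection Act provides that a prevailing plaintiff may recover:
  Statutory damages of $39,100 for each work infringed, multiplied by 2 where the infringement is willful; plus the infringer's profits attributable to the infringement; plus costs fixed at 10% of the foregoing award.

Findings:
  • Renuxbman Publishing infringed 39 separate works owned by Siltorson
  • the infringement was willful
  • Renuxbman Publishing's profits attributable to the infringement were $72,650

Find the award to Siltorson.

$3,434,695

Statutory damages: 39 × $39,100 = $1,524,900
Doubled: 2 × $1,524,900 = $3,049,800
Combined award: $3,049,800 + $72,650 = $3,122,450
Costs: 10% of $3,122,450 = $312,245
Award plus costs: $3,122,450 + $312,245 = $3,434,695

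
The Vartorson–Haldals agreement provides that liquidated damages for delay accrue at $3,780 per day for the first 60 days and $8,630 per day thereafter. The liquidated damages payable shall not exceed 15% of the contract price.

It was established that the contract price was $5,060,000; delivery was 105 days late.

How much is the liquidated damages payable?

Liquidated damages: $615,150

First 60 days: 60 × $3,780 = $226,800
Remaining days: (105 − 60) × $8,630 = $388,350
Accrued per-day damages: $226,800 + $388,350 = $615,150
Cap: 15% of $5,060,000 = $759,000
Cap at $759,000: $615,150 is within the cap, no reduction.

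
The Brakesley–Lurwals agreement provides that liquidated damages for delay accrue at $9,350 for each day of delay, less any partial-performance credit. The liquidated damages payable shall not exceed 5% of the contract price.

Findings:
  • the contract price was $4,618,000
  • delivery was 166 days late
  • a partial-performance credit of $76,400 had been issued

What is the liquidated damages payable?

Per-day damages: 166 × $9,350 = $1,552,100
Less partial-performance credit: $1,552,100 − $76,400 = $1,475,700
Cap: 5% of $4,618,000 = $230,900
Cap at $230,900: $1,475,700 exceeds the cap → $230,900

Liquidated damages: $230,900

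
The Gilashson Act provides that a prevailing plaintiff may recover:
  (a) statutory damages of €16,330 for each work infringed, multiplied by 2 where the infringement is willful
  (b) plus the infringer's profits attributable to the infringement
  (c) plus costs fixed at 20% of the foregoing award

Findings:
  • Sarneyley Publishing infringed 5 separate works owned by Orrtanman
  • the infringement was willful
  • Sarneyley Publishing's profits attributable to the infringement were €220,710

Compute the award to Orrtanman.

Statutory damages: 5 × €16,330 = €81,650
Doubled: 2 × €81,650 = €163,300
Combined award: €163,300 + €220,710 = €384,010
Costs: 20% of €384,010 = €76,802
Award plus costs: €384,010 + €76,802 = €460,812

€460,812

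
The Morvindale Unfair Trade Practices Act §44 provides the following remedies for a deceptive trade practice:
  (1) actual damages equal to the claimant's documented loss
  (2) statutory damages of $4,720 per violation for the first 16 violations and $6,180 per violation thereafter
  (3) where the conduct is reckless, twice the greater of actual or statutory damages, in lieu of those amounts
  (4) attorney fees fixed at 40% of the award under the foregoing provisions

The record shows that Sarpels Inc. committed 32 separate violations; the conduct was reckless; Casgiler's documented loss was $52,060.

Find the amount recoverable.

First 16 violations: 16 × $4,720 = $75,520
Remaining violations: (32 − 16) × $6,180 = $98,880
Statutory damages: $75,520 + $98,880 = $174,400
Greater of actual damages ($52,060) or statutory damages ($174,400): $174,400
Doubled: 2 × $174,400 = $348,800
Attorney fees: 40% of $348,800 = $139,520
Total recovery: $348,800 + $139,520 = $488,320

$488,320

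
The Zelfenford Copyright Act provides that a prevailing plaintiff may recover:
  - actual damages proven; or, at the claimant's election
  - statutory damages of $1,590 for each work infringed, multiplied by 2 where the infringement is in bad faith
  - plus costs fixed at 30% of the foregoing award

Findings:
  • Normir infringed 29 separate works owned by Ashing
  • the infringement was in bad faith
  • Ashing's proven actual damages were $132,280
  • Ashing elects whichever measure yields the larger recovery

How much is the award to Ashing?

$171,964

Statutory damages: 29 × $1,590 = $46,110
Doubled: 2 × $46,110 = $92,220
Greater of actual damages ($132,280) or enhanced statutory damages ($92,220): $132,280
Costs: 30% of $132,280 = $39,684
Award plus costs: $132,280 + $39,684 = $171,964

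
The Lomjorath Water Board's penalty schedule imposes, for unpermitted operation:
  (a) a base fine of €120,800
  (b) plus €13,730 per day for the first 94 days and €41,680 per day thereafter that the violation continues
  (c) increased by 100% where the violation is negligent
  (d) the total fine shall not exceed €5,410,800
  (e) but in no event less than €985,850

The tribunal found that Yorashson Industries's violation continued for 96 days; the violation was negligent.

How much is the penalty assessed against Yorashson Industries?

First 94 days: 94 × €13,730 = €1,290,620
Remaining days: (96 − 94) × €41,680 = €83,360
Per-day component: €1,290,620 + €83,360 = €1,373,980
Base plus per-day: €120,800 + €1,373,980 = €1,494,780
Enhancement: 100% of €1,494,780 = €1,494,780
Enhanced fine: €1,494,780 + €1,494,780 = €2,989,560
Cap at €5,410,800: €2,989,560 is within the cap, no reduction.
Minimum €985,850: €2,989,560 meets the minimum, no increase.

Civil penalty: €2,989,560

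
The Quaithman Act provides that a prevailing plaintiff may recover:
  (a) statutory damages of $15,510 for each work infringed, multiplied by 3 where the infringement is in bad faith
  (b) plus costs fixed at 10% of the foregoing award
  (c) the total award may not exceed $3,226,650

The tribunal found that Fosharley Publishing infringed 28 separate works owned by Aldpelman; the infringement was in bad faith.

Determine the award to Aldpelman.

Statutory damages: 28 × $15,510 = $434,280
Trebled: 3 × $434,280 = $1,302,840
Costs: 10% of $1,302,840 = $130,284
Award plus costs: $1,302,840 + $130,284 = $1,433,124
Cap at $3,226,650: $1,433,124 is within the cap, no reduction.

$1,433,124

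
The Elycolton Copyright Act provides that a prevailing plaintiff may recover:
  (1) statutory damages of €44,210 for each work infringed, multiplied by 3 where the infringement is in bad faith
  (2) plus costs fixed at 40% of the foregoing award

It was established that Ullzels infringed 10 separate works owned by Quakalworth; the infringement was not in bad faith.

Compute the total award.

Statutory damages: 10 × €44,210 = €442,100
Infringement not in bad faith: no ×3 enhancement.
Costs: 40% of €442,100 = €176,840
Award plus costs: €442,100 + €176,840 = €618,940

€618,940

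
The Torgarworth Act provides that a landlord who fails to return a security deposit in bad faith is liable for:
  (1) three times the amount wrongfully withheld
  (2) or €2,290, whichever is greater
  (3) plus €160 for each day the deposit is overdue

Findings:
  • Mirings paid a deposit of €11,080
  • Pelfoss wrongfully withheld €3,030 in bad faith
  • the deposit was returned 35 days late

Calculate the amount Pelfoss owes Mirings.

€14,690

Trebled: 3 × €3,030 = €9,090
Minimum €2,290: €9,090 meets the minimum, no increase.
Late-return penalty: 35 × €160 = €5,600
Damages plus late penalty: €9,090 + €5,600 = €14,690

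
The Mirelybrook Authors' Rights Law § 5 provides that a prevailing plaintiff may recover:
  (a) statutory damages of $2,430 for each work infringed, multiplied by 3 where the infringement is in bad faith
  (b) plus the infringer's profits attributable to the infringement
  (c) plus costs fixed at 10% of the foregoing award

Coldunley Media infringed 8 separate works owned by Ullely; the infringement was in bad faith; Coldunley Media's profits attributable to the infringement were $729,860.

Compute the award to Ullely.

Statutory damages: 8 × $2,430 = $19,440
Trebled: 3 × $19,440 = $58,320
Combined award: $58,320 + $729,860 = $788,180
Costs: 10% of $788,180 = $78,818
Award plus costs: $788,180 + $78,818 = $866,998

$866,998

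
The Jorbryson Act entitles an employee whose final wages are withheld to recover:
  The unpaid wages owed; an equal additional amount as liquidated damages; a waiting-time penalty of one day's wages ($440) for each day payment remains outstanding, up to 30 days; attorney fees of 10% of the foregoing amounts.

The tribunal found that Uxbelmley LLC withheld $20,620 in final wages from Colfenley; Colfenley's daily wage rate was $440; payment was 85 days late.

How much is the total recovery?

$59,884

Liquidated damages (equal amount): $20,620
Penalty days: min(85, 30) = 30
Waiting-time penalty: 30 × $440 = $13,200
Subtotal: $20,620 + $20,620 + $13,200 = $54,440
Attorney fees: 10% of $54,440 = $5,444
Total award: $54,440 + $5,444 = $59,884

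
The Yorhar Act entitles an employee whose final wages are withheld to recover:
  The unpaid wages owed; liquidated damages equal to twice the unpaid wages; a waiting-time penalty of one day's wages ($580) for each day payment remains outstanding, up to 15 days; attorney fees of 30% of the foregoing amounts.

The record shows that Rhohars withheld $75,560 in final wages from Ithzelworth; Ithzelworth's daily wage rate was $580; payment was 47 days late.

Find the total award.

$305,994

Doubled: 2 × $75,560 = $151,120
Penalty days: min(47, 15) = 15
Waiting-time penalty: 15 × $580 = $8,700
Subtotal: $75,560 + $151,120 + $8,700 = $235,380
Attorney fees: 30% of $235,380 = $70,614
Total award: $235,380 + $70,614 = $305,994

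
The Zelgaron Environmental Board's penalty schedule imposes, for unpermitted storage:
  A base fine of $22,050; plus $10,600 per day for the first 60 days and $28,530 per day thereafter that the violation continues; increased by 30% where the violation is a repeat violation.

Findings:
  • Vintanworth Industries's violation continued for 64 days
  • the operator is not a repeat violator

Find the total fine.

Civil penalty: $772,170

First 60 days: 60 × $10,600 = $636,000
Remaining days: (64 − 60) × $28,530 = $114,120
Per-day component: $636,000 + $114,120 = $750,120
Base plus per-day: $22,050 + $750,120 = $772,170
The operator is not a repeat violator: no 30% increase.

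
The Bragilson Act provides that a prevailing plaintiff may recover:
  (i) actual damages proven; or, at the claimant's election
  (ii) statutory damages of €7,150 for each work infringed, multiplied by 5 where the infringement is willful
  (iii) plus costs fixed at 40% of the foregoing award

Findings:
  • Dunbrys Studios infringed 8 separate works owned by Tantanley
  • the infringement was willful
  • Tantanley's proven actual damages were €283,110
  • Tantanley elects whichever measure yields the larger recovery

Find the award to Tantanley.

Statutory damages: 8 × €7,150 = €57,200
Multiplied by 5: 5 × €57,200 = €286,000
Greater of actual damages (€283,110) or enhanced statutory damages (€286,000): €286,000
Costs: 40% of €286,000 = €114,400
Award plus costs: €286,000 + €114,400 = €400,400

€400,400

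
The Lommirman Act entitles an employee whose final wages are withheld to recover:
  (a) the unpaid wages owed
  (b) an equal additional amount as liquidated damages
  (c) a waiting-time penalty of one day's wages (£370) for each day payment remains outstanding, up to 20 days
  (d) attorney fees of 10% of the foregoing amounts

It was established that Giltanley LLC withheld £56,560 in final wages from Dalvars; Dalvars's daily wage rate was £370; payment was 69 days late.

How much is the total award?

Liquidated damages (equal amount): £56,560
Penalty days: min(69, 20) = 20
Waiting-time penalty: 20 × £370 = £7,400
Subtotal: £56,560 + £56,560 + £7,400 = £120,520
Attorney fees: 10% of £120,520 = £12,052
Total award: £120,520 + £12,052 = £132,572

Total award: £132,572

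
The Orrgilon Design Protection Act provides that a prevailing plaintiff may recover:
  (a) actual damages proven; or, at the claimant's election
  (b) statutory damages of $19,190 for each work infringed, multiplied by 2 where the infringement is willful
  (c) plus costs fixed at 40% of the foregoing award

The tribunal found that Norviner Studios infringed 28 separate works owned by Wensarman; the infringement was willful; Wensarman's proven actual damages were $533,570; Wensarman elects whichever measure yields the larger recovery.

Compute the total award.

Statutory damages: 28 × $19,190 = $537,320
Doubled: 2 × $537,320 = $1,074,640
Greater of actual damages ($533,570) or enhanced statutory damages ($1,074,640): $1,074,640
Costs: 40% of $1,074,640 = $429,856
Award plus costs: $1,074,640 + $429,856 = $1,504,496

$1,504,496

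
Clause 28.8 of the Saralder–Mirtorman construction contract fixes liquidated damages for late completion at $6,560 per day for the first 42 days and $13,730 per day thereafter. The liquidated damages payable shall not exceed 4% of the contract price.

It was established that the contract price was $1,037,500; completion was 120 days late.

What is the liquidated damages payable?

First 42 days: 42 × $6,560 = $275,520
Remaining days: (120 − 42) × $13,730 = $1,070,940
Accrued per-day damages: $275,520 + $1,070,940 = $1,346,460
Cap: 4% of $1,037,500 = $41,500
Cap at $41,500: $1,346,460 exceeds the cap → $41,500

$41,500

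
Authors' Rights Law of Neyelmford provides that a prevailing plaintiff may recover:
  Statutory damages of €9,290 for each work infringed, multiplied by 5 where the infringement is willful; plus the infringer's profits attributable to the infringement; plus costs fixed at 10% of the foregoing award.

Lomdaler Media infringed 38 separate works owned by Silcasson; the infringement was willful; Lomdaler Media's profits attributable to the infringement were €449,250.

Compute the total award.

Statutory damages: 38 × €9,290 = €353,020
Multiplied by 5: 5 × €353,020 = €1,765,100
Combined award: €1,765,100 + €449,250 = €2,214,350
Costs: 10% of €2,214,350 = €221,435
Award plus costs: €2,214,350 + €221,435 = €2,435,785

€2,435,785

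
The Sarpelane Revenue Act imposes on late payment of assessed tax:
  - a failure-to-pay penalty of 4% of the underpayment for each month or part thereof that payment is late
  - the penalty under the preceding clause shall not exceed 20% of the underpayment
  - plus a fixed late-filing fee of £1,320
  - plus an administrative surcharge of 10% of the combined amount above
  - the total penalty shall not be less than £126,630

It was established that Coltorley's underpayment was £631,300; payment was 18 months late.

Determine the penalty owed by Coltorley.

Accrued rate: 4% × 18 = 72%, capped at 20% → 20%
Failure-to-pay penalty: 20% of £631,300 = £126,260
Penalty before surcharge: £126,260 + £1,320 = £127,580
Administrative surcharge: 10% of £127,580 = £12,758
Total penalty: £127,580 + £12,758 = £140,338
Minimum £126,630: £140,338 meets the minimum, no increase.

£140,338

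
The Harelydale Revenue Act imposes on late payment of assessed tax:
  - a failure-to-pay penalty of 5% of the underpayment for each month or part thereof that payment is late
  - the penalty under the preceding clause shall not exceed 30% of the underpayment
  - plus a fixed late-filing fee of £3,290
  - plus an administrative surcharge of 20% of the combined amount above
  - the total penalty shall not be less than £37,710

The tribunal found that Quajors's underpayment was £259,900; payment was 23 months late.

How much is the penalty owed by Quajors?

£97,512

Accrued rate: 5% × 23 = 115%, capped at 30% → 30%
Failure-to-pay penalty: 30% of £259,900 = £77,970
Penalty before surcharge: £77,970 + £3,290 = £81,260
Administrative surcharge: 20% of £81,260 = £16,252
Total penalty: £81,260 + £16,252 = £97,512
Minimum £37,710: £97,512 meets the minimum, no increase.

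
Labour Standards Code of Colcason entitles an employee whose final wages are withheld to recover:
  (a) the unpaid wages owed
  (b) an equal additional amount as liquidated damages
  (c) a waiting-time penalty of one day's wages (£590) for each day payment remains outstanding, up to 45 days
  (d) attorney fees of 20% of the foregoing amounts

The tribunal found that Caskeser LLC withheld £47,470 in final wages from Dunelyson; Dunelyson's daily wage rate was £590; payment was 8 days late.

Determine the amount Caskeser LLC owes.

Liquidated damages (equal amount): £47,470
Penalty days: min(8, 45) = 8
Waiting-time penalty: 8 × £590 = £4,720
Subtotal: £47,470 + £47,470 + £4,720 = £99,660
Attorney fees: 20% of £99,660 = £19,932
Total award: £99,660 + £19,932 = £119,592

£119,592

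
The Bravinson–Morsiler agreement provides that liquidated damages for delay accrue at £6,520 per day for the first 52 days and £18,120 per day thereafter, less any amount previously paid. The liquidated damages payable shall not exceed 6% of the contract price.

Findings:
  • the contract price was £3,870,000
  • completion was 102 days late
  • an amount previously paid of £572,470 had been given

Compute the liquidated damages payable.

£232,200

First 52 days: 52 × £6,520 = £339,040
Remaining days: (102 − 52) × £18,120 = £906,000
Accrued per-day damages: £339,040 + £906,000 = £1,245,040
Less amount previously paid: £1,245,040 − £572,470 = £672,570
Cap: 6% of £3,870,000 = £232,200
Cap at £232,200: £672,570 exceeds the cap → £232,200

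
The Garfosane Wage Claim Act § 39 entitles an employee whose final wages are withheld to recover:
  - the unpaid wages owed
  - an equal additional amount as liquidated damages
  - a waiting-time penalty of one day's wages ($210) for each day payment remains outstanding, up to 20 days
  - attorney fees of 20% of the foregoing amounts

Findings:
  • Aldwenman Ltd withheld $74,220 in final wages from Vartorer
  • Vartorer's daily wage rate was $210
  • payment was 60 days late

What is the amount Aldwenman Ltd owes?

Liquidated damages (equal amount): $74,220
Penalty days: min(60, 20) = 20
Waiting-time penalty: 20 × $210 = $4,200
Subtotal: $74,220 + $74,220 + $4,200 = $152,640
Attorney fees: 20% of $152,640 = $30,528
Total award: $152,640 + $30,528 = $183,168

$183,168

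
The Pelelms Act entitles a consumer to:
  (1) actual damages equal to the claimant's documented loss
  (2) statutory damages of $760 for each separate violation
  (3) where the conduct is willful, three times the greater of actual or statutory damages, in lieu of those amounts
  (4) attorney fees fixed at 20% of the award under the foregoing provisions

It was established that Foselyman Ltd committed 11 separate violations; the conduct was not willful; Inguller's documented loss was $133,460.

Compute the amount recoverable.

$170,184

Statutory damages: 11 × $760 = $8,360
Conduct not willful: the in-lieu enhancement does not apply.
Actual plus statutory damages: $133,460 + $8,360 = $141,820
Attorney fees: 20% of $141,820 = $28,364
Total recovery: $141,820 + $28,364 = $170,184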